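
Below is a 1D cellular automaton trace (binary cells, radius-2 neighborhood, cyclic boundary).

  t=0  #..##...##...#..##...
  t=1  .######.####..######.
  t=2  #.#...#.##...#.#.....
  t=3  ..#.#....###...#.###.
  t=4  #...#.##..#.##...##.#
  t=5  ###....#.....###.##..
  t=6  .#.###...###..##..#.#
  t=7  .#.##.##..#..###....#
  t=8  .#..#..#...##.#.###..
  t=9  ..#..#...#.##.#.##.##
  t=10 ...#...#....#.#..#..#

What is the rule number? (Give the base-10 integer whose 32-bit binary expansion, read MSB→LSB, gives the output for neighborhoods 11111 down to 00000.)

565965379

  ##### -> .   bit 31 = 0  t=1,i=3
  ####. -> .   bit 30 = 0  t=1,i=5
  ###.# -> #   bit 29 = 1  t=1,i=6
  ###.. -> .   bit 28 = 0  t=1,i=11
  ##.## -> .   bit 27 = 0  t=1,i=7
  ##.#. -> .   bit 26 = 0  t=8,i=13
  ##..# -> .   bit 25 = 0  t=1,i=12
  ##... -> #   bit 24 = 1  t=0,i=5
  #.### -> #   bit 23 = 1  t=1,i=8
  #.##. -> .   bit 22 = 0  t=2,i=8
  #.#.# -> #   bit 21 = 1  t=6,i=1
  #.#.. -> #   bit 20 = 1  t=2,i=2
  #..## -> #   bit 19 = 1  t=0,i=2
  #..#. -> .   bit 18 = 0  t=4,i=9
  #...# -> #   bit 17 = 1  t=0,i=6
  #.... -> #   bit 16 = 1  t=2,i=17
  .#### -> #   bit 15 = 1  t=1,i=2
  .###. -> #   bit 14 = 1  t=3,i=10
  .##.# -> #   bit 13 = 1  t=4,i=18
  .##.. -> #   bit 12 = 1  t=0,i=4
  .#.## -> .   bit 11 = 0  t=2,i=7
  .#.#. -> .   bit 10 = 0  t=2,i=1
  .#..# -> #   bit 9 = 1  t=0,i=1
  .#... -> .   bit 8 = 0  t=2,i=3
  ..### -> .   bit 7 = 0  t=1,i=1
  ..##. -> #   bit 6 = 1  t=0,i=3
  ..#.# -> .   bit 5 = 0  t=2,i=0
  ..#.. -> .   bit 4 = 0  t=0,i=0
  ...## -> .   bit 3 = 0  t=0,i=7
  ...#. -> .   bit 2 = 0  t=0,i=12
  ....# -> #   bit 1 = 1  t=2,i=19
  ..... -> #   bit 0 = 1  t=2,i=18
  bits 00100001101110111111001001000011 = 565965379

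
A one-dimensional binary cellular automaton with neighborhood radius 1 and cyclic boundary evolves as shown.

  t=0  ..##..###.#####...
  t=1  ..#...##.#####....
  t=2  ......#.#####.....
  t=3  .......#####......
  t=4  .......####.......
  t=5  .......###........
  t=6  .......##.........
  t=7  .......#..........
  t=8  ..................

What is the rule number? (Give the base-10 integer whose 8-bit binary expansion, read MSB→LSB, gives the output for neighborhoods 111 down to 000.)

  [7] ### => #  t=0,i=7
  [6] ##. => .  t=0,i=3
  [5] #.# => #  t=0,i=9
  [4] #.. => .  t=0,i=4
  [3] .## => #  t=0,i=2
  [2] .#. => .  t=1,i=2
  [1] ..# => .  t=0,i=1
  [0] ... => .  t=0,i=0
  bits 10101000 = 168

168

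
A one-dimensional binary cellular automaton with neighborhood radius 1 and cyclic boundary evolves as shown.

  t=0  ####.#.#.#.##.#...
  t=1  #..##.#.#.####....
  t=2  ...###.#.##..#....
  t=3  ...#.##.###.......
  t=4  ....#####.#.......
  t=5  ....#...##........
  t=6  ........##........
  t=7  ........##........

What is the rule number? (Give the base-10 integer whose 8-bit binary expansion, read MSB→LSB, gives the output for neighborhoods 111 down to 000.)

104

  ### -> .   bit 7 = 0  t=0,i=1
  ##. -> #   bit 6 = 1  t=0,i=3
  #.# -> #   bit 5 = 1  t=0,i=4
  #.. -> .   bit 4 = 0  t=0,i=15
  .## -> #   bit 3 = 1  t=0,i=0
  .#. -> .   bit 2 = 0  t=0,i=5
  ..# -> .   bit 1 = 0  t=0,i=17
  ... -> .   bit 0 = 0  t=0,i=16
  bits 01101000 = 104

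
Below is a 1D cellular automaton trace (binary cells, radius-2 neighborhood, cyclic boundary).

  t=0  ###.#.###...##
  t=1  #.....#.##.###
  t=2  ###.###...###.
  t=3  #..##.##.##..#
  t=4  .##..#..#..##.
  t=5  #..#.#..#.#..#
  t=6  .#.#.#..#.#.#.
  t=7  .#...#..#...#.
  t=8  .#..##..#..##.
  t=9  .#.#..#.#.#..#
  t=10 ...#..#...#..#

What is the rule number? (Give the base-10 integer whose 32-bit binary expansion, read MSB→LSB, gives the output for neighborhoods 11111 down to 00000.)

  [31] ##### => #  t=0,i=0
  [30] ####. => .  t=0,i=1
  [29] ###.# => .  t=0,i=2
  [28] ###.. => #  t=0,i=8
  [27] ##.## => #  t=1,i=10
  [26] ##.#. => .  t=0,i=3
  [25] ##..# => #  t=3,i=1
  [24] ##... => #  t=0,i=9
  [23] #.### => #  t=0,i=6
  [22] #.##. => .  t=1,i=8
  [21] #.#.# => .  t=0,i=4
  [20] #.#.. => #  t=5,i=5
  [19] #..## => #  t=3,i=2
  [18] #..#. => .  t=4,i=4
  [17] #...# => .  t=0,i=10
  [16] #.... => #  t=1,i=2
  [15] .#### => #  t=0,i=13
  [14] .###. => .  t=0,i=7
  [13] .##.# => .  t=1,i=9
  [12] .##.. => .  t=3,i=0
  [11] .#.## => .  t=0,i=5
  [10] .#.#. => .  t=5,i=4
  [9] .#..# => .  t=4,i=6
  [8] .#... => .  t=7,i=2
  [7] ..### => #  t=0,i=12
  [6] ..##. => .  t=3,i=3
  [5] ..#.# => #  t=1,i=6
  [4] ..#.. => #  t=4,i=5
  [3] ...## => #  t=0,i=11
  [2] ...#. => #  t=1,i=5
  [1] ....# => #  t=1,i=4
  [0] ..... => .  t=1,i=3
  bits 10011011100110011000000010111110 = 2610528446

2610528446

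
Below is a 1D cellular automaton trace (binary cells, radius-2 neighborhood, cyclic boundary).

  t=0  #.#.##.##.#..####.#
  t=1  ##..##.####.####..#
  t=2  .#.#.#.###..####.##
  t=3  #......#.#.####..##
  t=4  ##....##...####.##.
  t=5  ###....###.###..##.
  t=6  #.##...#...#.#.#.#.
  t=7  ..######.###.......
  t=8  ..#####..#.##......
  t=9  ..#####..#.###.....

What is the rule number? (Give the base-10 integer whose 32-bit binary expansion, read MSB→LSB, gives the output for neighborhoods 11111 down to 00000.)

3587879092

  ##### -> #   bit 31 = 1  t=7,i=4
  ####. -> #   bit 30 = 1  t=0,i=15
  ###.# -> .   bit 29 = 0  t=0,i=16
  ###.. -> #   bit 28 = 1  t=1,i=1
  ##.## -> .   bit 27 = 0  t=0,i=6
  ##.#. -> #   bit 26 = 1  t=0,i=1
  ##..# -> .   bit 25 = 0  t=1,i=2
  ##... -> #   bit 24 = 1  t=3,i=1
  #.### -> #   bit 23 = 1  t=1,i=7
  #.##. -> #   bit 22 = 1  t=0,i=4
  #.#.# -> .   bit 21 = 0  t=0,i=2
  #.#.. -> #   bit 20 = 1  t=0,i=10
  #..## -> #   bit 19 = 1  t=0,i=12
  #..#. -> .   bit 18 = 0  t=8,i=8
  #...# -> #   bit 17 = 1  t=4,i=9
  #.... -> .   bit 16 = 0  t=3,i=2
  .#### -> #   bit 15 = 1  t=0,i=14
  .###. -> .   bit 14 = 0  t=1,i=0
  .##.# -> #   bit 13 = 1  t=0,i=0
  .##.. -> #   bit 12 = 1  t=4,i=1
  .#.## -> .   bit 11 = 0  t=0,i=3
  .#.#. -> .   bit 10 = 0  t=2,i=2
  .#..# -> .   bit 9 = 0  t=0,i=11
  .#... -> .   bit 8 = 0  t=6,i=8
  ..### -> #   bit 7 = 1  t=0,i=13
  ..##. -> .   bit 6 = 0  t=1,i=4
  ..#.# -> #   bit 5 = 1  t=3,i=7
  ..#.. -> #   bit 4 = 1  t=6,i=7
  ...## -> .   bit 3 = 0  t=4,i=5
  ...#. -> #   bit 2 = 1  t=3,i=6
  ....# -> .   bit 1 = 0  t=3,i=5
  ..... -> .   bit 0 = 0  t=3,i=3
  bits 11010101110110101011000010110100 = 3587879092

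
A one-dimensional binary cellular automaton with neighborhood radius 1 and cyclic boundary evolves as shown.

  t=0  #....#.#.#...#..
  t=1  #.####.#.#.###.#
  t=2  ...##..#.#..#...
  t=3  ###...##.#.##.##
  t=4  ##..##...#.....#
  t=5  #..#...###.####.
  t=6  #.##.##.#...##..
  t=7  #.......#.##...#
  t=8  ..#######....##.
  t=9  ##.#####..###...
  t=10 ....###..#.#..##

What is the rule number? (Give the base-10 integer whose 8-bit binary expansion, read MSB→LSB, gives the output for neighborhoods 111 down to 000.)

  [7] ### => #  t=1,i=3
  [6] ##. => .  t=1,i=0
  [5] #.# => .  t=0,i=6
  [4] #.. => .  t=0,i=1
  [3] .## => .  t=1,i=2
  [2] .#. => #  t=0,i=0
  [1] ..# => #  t=0,i=4
  [0] ... => #  t=0,i=2
  bits 10000111 = 135

135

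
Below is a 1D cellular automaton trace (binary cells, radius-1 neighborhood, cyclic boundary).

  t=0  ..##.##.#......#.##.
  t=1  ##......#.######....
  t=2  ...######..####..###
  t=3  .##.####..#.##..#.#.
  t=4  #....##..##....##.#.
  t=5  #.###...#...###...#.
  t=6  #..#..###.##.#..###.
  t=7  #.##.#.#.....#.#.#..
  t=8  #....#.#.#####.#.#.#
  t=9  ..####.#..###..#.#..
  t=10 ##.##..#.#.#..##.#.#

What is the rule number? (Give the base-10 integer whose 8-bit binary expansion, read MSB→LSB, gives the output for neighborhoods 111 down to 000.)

  ### -> #   bit 7 = 1  t=1,i=11
  ##. -> .   bit 6 = 0  t=0,i=3
  #.# -> .   bit 5 = 0  t=0,i=4
  #.. -> .   bit 4 = 0  t=0,i=9
  .## -> .   bit 3 = 0  t=0,i=2
  .#. -> #   bit 2 = 1  t=0,i=8
  ..# -> #   bit 1 = 1  t=0,i=1
  ... -> #   bit 0 = 1  t=0,i=0
  bits 10000111 = 135

135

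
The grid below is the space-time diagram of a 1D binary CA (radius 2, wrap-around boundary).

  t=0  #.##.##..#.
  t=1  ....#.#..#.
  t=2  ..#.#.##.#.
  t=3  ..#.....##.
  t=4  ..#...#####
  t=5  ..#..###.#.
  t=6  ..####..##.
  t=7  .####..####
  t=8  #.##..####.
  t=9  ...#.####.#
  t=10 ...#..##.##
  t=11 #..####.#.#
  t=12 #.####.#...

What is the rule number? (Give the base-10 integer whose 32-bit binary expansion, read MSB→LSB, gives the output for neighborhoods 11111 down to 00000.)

  [31] ##### => .  t=4,i=8
  [30] ####. => #  t=4,i=9
  [29] ###.# => .  t=5,i=7
  [28] ###.. => .  t=4,i=10
  [27] ##.## => #  t=0,i=4
  [26] ##.#. => #  t=2,i=8
  [25] ##..# => .  t=0,i=7
  [24] ##... => #  t=3,i=10
  [23] #.### => .  t=7,i=1
  [22] #.##. => .  t=0,i=2
  [21] #.#.# => .  t=0,i=0
  [20] #.#.. => #  t=1,i=6
  [19] #..## => #  t=5,i=4
  [18] #..#. => .  t=0,i=8
  [17] #...# => .  t=2,i=0
  [16] #.... => .  t=1,i=0
  [15] .#### => #  t=4,i=7
  [14] .###. => .  t=5,i=6
  [13] .##.# => .  t=0,i=3
  [12] .##.. => #  t=0,i=6
  [11] .#.## => .  t=0,i=1
  [10] .#.#. => .  t=0,i=10
  [9] .#..# => #  t=1,i=7
  [8] .#... => .  t=1,i=10
  [7] ..### => #  t=4,i=6
  [6] ..##. => #  t=3,i=8
  [5] ..#.# => #  t=0,i=9
  [4] ..#.. => #  t=1,i=9
  [3] ...## => #  t=3,i=7
  [2] ...#. => .  t=1,i=3
  [1] ....# => #  t=1,i=2
  [0] ..... => .  t=1,i=1
  bits 01001101000110001001001011111010 = 1293456122

1293456122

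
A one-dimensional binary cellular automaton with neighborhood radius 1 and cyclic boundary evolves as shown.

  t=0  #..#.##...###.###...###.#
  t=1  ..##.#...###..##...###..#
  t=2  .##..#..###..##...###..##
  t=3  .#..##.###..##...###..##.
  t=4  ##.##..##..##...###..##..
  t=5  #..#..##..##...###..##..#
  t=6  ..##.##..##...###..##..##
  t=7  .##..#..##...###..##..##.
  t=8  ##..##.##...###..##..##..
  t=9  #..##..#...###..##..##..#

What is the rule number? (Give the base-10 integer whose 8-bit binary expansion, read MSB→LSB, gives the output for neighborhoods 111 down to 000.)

142

  [7] ### => #  t=0,i=11
  [6] ##. => .  t=0,i=0
  [5] #.# => .  t=0,i=4
  [4] #.. => .  t=0,i=1
  [3] .## => #  t=0,i=5
  [2] .#. => #  t=0,i=3
  [1] ..# => #  t=0,i=2
  [0] ... => .  t=0,i=8
  bits 10001110 = 142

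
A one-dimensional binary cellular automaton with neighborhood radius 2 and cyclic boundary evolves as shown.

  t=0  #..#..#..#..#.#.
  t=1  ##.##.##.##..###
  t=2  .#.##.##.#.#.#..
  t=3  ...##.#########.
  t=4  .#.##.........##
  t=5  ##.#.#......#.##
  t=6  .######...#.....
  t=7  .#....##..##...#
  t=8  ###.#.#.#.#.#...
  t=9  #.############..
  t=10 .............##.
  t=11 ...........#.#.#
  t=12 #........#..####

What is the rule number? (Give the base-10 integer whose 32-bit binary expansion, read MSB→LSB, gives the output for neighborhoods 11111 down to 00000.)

  #####|.  b31=0 t=1,i=15
  ####.|.  b30=0 t=1,i=0
  ###.#|#  b29=1 t=1,i=1
  ###..|#  b28=1 t=3,i=14
  ##.##|.  b27=0 t=1,i=2
  ##.#.|#  b26=1 t=2,i=8
  ##..#|#  b25=1 t=1,i=11
  ##...|#  b24=1 t=3,i=15
  #.###|.  b23=0 t=3,i=6
  #.##.|#  b22=1 t=1,i=3
  #.#.#|#  b21=1 t=0,i=14
  #.#..|#  b20=1 t=0,i=0
  #..##|.  b19=0 t=1,i=12
  #..#.|.  b18=0 t=0,i=2
  #...#|.  b17=0 t=2,i=15
  #....|.  b16=0 t=3,i=0
  .####|.  b15=0 t=1,i=14
  .###.|.  b14=0 t=8,i=1
  .##.#|#  b13=1 t=1,i=4
  .##..|.  b12=0 t=1,i=10
  .#.##|.  b11=0 t=2,i=2
  .#.#.|#  b10=1 t=0,i=13
  .#..#|#  b9=1 t=0,i=1
  .#...|#  b8=1 t=2,i=14
  ..###|#  b7=1 t=1,i=13
  ..##.|#  b6=1 t=3,i=3
  ..#.#|.  b5=0 t=0,i=12
  ..#..|#  b4=1 t=0,i=3
  ...##|.  b3=0 t=3,i=2
  ...#.|.  b2=0 t=2,i=0
  ....#|#  b1=1 t=3,i=1
  .....|.  b0=0 t=4,i=7
  bits 00110111011100000010011111010010 = 930097106

930097106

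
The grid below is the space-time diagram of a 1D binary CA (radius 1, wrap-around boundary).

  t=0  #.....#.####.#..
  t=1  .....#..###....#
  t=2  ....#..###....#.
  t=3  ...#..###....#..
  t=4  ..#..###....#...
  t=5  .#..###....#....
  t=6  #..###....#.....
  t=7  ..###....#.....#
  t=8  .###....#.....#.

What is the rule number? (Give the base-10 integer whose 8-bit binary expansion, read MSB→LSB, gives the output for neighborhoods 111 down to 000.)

138

  ### -> #   bit 7 = 1  t=0,i=9
  ##. -> .   bit 6 = 0  t=0,i=11
  #.# -> .   bit 5 = 0  t=0,i=7
  #.. -> .   bit 4 = 0  t=0,i=1
  .## -> #   bit 3 = 1  t=0,i=8
  .#. -> .   bit 2 = 0  t=0,i=0
  ..# -> #   bit 1 = 1  t=0,i=5
  ... -> .   bit 0 = 0  t=0,i=2
  bits 10001010 = 138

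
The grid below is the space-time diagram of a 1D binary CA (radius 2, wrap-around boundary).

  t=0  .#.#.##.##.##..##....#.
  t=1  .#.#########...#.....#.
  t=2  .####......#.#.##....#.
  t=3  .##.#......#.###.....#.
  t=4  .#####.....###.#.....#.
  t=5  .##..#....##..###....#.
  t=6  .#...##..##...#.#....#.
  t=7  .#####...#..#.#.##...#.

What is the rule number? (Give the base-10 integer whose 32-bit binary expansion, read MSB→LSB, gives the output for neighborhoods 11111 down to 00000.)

485665272

  [31] ##### => .  t=1,i=5
  [30] ####. => .  t=1,i=10
  [29] ###.# => .  t=4,i=13
  [28] ###.. => #  t=1,i=11
  [27] ##.## => #  t=0,i=7
  [26] ##.#. => #  t=3,i=3
  [25] ##..# => .  t=0,i=13
  [24] ##... => .  t=0,i=17
  [23] #.### => #  t=1,i=3
  [22] #.##. => #  t=0,i=5
  [21] #.#.# => #  t=0,i=3
  [20] #.#.. => #  t=3,i=4
  [19] #..## => .  t=0,i=14
  [18] #..#. => .  t=0,i=0
  [17] #...# => #  t=1,i=13
  [16] #.... => .  t=0,i=18
  [15] .#### => #  t=1,i=4
  [14] .###. => .  t=3,i=14
  [13] .##.# => #  t=0,i=6
  [12] .##.. => .  t=0,i=12
  [11] .#.## => #  t=0,i=4
  [10] .#.#. => .  t=0,i=2
  [9] .#..# => .  t=0,i=22
  [8] .#... => #  t=1,i=16
  [7] ..### => #  t=2,i=1
  [6] ..##. => #  t=0,i=15
  [5] ..#.# => #  t=0,i=1
  [4] ..#.. => #  t=0,i=21
  [3] ...## => #  t=4,i=10
  [2] ...#. => .  t=0,i=20
  [1] ....# => .  t=0,i=19
  [0] ..... => .  t=1,i=18
  bits 00011100111100101010100111111000 = 485665272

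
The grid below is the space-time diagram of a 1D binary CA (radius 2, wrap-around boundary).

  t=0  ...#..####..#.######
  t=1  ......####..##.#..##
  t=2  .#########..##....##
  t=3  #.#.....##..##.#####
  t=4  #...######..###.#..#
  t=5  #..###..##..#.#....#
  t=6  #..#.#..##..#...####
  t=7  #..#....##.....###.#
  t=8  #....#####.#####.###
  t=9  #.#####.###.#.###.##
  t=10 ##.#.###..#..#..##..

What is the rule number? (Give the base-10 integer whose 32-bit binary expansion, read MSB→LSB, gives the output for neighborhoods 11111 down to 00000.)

2017573099

  nb #####: next=.  (t=0,i=16, bit31=0)
  nb ####.: next=#  (t=0,i=8, bit30=1)
  nb ###.#: next=#  (t=3,i=0, bit29=1)
  nb ###..: next=#  (t=0,i=9, bit28=1)
  nb ##.##: next=#  (t=2,i=0, bit27=1)
  nb ##.#.: next=.  (t=1,i=14, bit26=0)
  nb ##..#: next=.  (t=0,i=10, bit25=0)
  nb ##...: next=.  (t=0,i=0, bit24=0)
  nb #.###: next=.  (t=0,i=14, bit23=0)
  nb #.##.: next=#  (t=7,i=19, bit22=1)
  nb #.#.#: next=.  (t=9,i=12, bit21=0)
  nb #.#..: next=.  (t=1,i=15, bit20=0)
  nb #..##: next=.  (t=0,i=5, bit19=0)
  nb #..#.: next=.  (t=0,i=11, bit18=0)
  nb #...#: next=.  (t=0,i=1, bit17=0)
  nb #....: next=#  (t=1,i=1, bit16=1)
  nb .####: next=#  (t=0,i=7, bit15=1)
  nb .###.: next=.  (t=4,i=13, bit14=0)
  nb .##.#: next=#  (t=1,i=13, bit13=1)
  nb .##..: next=#  (t=1,i=19, bit12=1)
  nb .#.##: next=#  (t=0,i=13, bit11=1)
  nb .#.#.: next=.  (t=5,i=13, bit10=0)
  nb .#..#: next=.  (t=0,i=4, bit9=0)
  nb .#...: next=.  (t=3,i=3, bit8=0)
  nb ..###: next=#  (t=0,i=6, bit7=1)
  nb ..##.: next=#  (t=1,i=12, bit6=1)
  nb ..#.#: next=#  (t=0,i=12, bit5=1)
  nb ..#..: next=.  (t=0,i=3, bit4=0)
  nb ...##: next=#  (t=1,i=5, bit3=1)
  nb ...#.: next=.  (t=0,i=2, bit2=0)
  nb ....#: next=#  (t=1,i=4, bit1=1)
  nb .....: next=#  (t=1,i=2, bit0=1)
  bits 01111000010000011011100011101011 = 2017573099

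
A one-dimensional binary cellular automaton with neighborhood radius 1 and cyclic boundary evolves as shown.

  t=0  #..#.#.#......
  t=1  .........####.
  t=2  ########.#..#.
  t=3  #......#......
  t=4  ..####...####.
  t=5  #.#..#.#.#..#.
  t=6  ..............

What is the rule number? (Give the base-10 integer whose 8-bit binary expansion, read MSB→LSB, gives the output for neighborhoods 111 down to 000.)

73

  ### -> .   bit 7 = 0  t=1,i=10
  ##. -> #   bit 6 = 1  t=1,i=12
  #.# -> .   bit 5 = 0  t=0,i=4
  #.. -> .   bit 4 = 0  t=0,i=1
  .## -> #   bit 3 = 1  t=1,i=9
  .#. -> .   bit 2 = 0  t=0,i=0
  ..# -> .   bit 1 = 0  t=0,i=2
  ... -> #   bit 0 = 1  t=0,i=9
  bits 01001001 = 73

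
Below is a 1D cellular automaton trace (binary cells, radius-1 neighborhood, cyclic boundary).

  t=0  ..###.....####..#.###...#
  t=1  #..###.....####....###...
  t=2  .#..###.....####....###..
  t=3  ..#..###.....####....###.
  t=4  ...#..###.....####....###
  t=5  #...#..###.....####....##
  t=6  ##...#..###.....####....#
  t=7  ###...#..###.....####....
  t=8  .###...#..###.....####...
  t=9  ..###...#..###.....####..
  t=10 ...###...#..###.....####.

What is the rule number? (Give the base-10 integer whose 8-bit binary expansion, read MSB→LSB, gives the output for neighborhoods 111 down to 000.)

208

  ### -> #   bit 7 = 1  t=0,i=3
  ##. -> #   bit 6 = 1  t=0,i=4
  #.# -> .   bit 5 = 0  t=0,i=17
  #.. -> #   bit 4 = 1  t=0,i=0
  .## -> .   bit 3 = 0  t=0,i=2
  .#. -> .   bit 2 = 0  t=0,i=16
  ..# -> .   bit 1 = 0  t=0,i=1
  ... -> .   bit 0 = 0  t=0,i=6
  bits 11010000 = 208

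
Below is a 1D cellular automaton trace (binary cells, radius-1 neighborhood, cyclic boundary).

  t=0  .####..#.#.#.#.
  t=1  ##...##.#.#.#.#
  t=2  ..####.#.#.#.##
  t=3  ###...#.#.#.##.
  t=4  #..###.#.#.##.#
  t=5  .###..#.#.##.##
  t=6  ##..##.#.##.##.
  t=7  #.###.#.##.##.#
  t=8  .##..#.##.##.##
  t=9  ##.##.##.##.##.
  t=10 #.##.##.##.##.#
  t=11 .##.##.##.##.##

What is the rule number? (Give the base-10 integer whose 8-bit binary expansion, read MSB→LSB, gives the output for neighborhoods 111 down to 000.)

59

  ### -> .   bit 7 = 0  t=0,i=2
  ##. -> .   bit 6 = 0  t=0,i=4
  #.# -> #   bit 5 = 1  t=0,i=8
  #.. -> #   bit 4 = 1  t=0,i=5
  .## -> #   bit 3 = 1  t=0,i=1
  .#. -> .   bit 2 = 0  t=0,i=7
  ..# -> #   bit 1 = 1  t=0,i=0
  ... -> #   bit 0 = 1  t=1,i=3
  bits 00111011 = 59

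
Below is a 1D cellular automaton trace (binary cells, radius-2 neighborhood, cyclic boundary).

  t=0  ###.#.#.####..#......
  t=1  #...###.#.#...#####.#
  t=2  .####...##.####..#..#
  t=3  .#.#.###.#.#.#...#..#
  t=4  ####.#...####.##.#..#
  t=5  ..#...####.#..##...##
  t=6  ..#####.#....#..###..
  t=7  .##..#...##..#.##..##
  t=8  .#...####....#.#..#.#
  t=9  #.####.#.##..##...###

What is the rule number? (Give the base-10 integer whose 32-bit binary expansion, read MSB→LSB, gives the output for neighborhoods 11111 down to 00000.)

1105929657

  #####|.  b31=0 t=1,i=16
  ####.|#  b30=1 t=0,i=10
  ###.#|.  b29=0 t=0,i=2
  ###..|.  b28=0 t=0,i=11
  ##.##|.  b27=0 t=1,i=19
  ##.#.|.  b26=0 t=0,i=3
  ##..#|.  b25=0 t=0,i=12
  ##...|#  b24=1 t=1,i=1
  #.###|#  b23=1 t=0,i=8
  #.##.|#  b22=1 t=1,i=20
  #.#.#|#  b21=1 t=0,i=4
  #.#..|.  b20=0 t=1,i=10
  #..##|#  b19=1 t=4,i=19
  #..#.|.  b18=0 t=0,i=13
  #...#|#  b17=1 t=1,i=2
  #....|#  b16=1 t=0,i=16
  .####|.  b15=0 t=0,i=9
  .###.|.  b14=0 t=0,i=1
  .##.#|#  b13=1 t=2,i=9
  .##..|.  b12=0 t=1,i=0
  .#.##|.  b11=0 t=0,i=7
  .#.#.|#  b10=1 t=0,i=5
  .#..#|.  b9=0 t=2,i=18
  .#...|#  b8=1 t=0,i=15
  ..###|#  b7=1 t=0,i=0
  ..##.|.  b6=0 t=2,i=8
  ..#.#|#  b5=1 t=2,i=20
  ..#..|#  b4=1 t=0,i=14
  ...##|#  b3=1 t=0,i=20
  ...#.|.  b2=0 t=3,i=16
  ....#|.  b1=0 t=0,i=19
  .....|#  b0=1 t=0,i=17
  bits 01000001111010110010010110111001 = 1105929657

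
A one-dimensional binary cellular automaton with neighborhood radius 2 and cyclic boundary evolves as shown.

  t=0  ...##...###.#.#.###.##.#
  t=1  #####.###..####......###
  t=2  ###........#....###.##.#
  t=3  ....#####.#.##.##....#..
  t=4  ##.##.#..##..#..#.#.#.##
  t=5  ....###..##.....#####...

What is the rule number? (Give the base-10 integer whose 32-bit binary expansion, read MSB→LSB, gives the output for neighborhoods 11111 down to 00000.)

  [31] ##### => #  t=1,i=0
  [30] ####. => .  t=1,i=3
  [29] ###.# => .  t=0,i=10
  [28] ###.. => .  t=1,i=8
  [27] ##.## => .  t=0,i=19
  [26] ##.#. => #  t=0,i=11
  [25] ##..# => .  t=1,i=9
  [24] ##... => .  t=0,i=5
  [23] #.### => .  t=0,i=16
  [22] #.##. => .  t=0,i=20
  [21] #.#.# => #  t=0,i=12
  [20] #.#.. => #  t=0,i=23
  [19] #..## => .  t=1,i=10
  [18] #..#. => .  t=4,i=12
  [17] #...# => #  t=0,i=1
  [16] #.... => #  t=1,i=16
  [15] .#### => .  t=1,i=12
  [14] .###. => .  t=0,i=9
  [13] .##.# => #  t=0,i=21
  [12] .##.. => #  t=0,i=4
  [11] .#.## => .  t=0,i=15
  [10] .#.#. => #  t=0,i=13
  [9] .#..# => .  t=4,i=7
  [8] .#... => #  t=0,i=0
  [7] ..### => #  t=0,i=8
  [6] ..##. => #  t=0,i=3
  [5] ..#.# => #  t=4,i=16
  [4] ..#.. => .  t=2,i=11
  [3] ...## => #  t=0,i=2
  [2] ...#. => #  t=2,i=10
  [1] ....# => .  t=1,i=19
  [0] ..... => #  t=1,i=17
  bits 10000100001100110011010111101101 = 2217948653

2217948653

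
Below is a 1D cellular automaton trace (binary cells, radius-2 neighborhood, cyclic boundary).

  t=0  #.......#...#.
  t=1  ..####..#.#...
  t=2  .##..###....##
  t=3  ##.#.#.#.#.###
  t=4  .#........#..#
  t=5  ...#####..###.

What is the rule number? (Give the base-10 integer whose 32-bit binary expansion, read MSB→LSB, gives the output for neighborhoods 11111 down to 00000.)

3125226201

  #####|#  b31=1 t=3,i=13
  ####.|.  b30=0 t=1,i=4
  ###.#|#  b29=1 t=3,i=1
  ###..|#  b28=1 t=1,i=5
  ##.##|#  b27=1 t=2,i=0
  ##.#.|.  b26=0 t=3,i=2
  ##..#|#  b25=1 t=1,i=6
  ##...|.  b24=0 t=2,i=8
  #.###|.  b23=0 t=3,i=11
  #.##.|#  b22=1 t=2,i=1
  #.#.#|.  b21=0 t=3,i=3
  #.#..|.  b20=0 t=0,i=0
  #..##|.  b19=0 t=2,i=4
  #..#.|#  b18=1 t=1,i=7
  #...#|#  b17=1 t=0,i=10
  #....|#  b16=1 t=0,i=2
  .####|.  b15=0 t=1,i=3
  .###.|.  b14=0 t=2,i=6
  .##.#|#  b13=1 t=2,i=13
  .##..|.  b12=0 t=2,i=2
  .#.##|#  b11=1 t=3,i=10
  .#.#.|.  b10=0 t=0,i=13
  .#..#|#  b9=1 t=4,i=11
  .#...|.  b8=0 t=0,i=1
  ..###|#  b7=1 t=1,i=2
  ..##.|#  b6=1 t=2,i=12
  ..#.#|.  b5=0 t=0,i=12
  ..#..|#  b4=1 t=0,i=8
  ...##|#  b3=1 t=1,i=1
  ...#.|.  b2=0 t=0,i=7
  ....#|.  b1=0 t=0,i=6
  .....|#  b0=1 t=0,i=3
  bits 10111010010001110010101011011001 = 3125226201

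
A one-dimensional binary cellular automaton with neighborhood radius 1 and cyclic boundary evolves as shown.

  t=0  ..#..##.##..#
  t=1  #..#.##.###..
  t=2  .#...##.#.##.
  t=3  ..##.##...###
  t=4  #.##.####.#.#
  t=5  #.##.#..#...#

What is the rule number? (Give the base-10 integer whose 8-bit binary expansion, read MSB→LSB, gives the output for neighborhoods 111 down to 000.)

  nb ###: next=.  (t=1,i=9, bit7=0)
  nb ##.: next=#  (t=0,i=6, bit6=1)
  nb #.#: next=.  (t=0,i=7, bit5=0)
  nb #..: next=#  (t=0,i=0, bit4=1)
  nb .##: next=#  (t=0,i=5, bit3=1)
  nb .#.: next=.  (t=0,i=2, bit2=0)
  nb ..#: next=.  (t=0,i=1, bit1=0)
  nb ...: next=#  (t=2,i=3, bit0=1)
  bits 01011001 = 89

89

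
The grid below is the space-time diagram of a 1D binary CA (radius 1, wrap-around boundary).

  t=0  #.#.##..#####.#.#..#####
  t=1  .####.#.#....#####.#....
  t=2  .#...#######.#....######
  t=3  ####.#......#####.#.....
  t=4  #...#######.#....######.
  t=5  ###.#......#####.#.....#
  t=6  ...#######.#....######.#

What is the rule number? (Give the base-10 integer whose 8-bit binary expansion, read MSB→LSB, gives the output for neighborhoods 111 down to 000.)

61

  nb ###: next=.  (t=0,i=9, bit7=0)
  nb ##.: next=.  (t=0,i=0, bit6=0)
  nb #.#: next=#  (t=0,i=1, bit5=1)
  nb #..: next=#  (t=0,i=6, bit4=1)
  nb .##: next=#  (t=0,i=4, bit3=1)
  nb .#.: next=#  (t=0,i=2, bit2=1)
  nb ..#: next=.  (t=0,i=7, bit1=0)
  nb ...: next=#  (t=1,i=10, bit0=1)
  bits 00111101 = 61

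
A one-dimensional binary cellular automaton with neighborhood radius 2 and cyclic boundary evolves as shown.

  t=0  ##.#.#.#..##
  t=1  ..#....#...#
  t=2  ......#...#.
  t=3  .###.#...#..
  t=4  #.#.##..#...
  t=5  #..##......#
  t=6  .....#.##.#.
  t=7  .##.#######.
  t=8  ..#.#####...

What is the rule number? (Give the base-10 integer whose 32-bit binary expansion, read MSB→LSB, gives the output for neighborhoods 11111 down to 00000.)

2245060653

  [31] ##### => #  t=7,i=6
  [30] ####. => .  t=0,i=0
  [29] ###.# => .  t=0,i=1
  [28] ###.. => .  t=7,i=10
  [27] ##.## => .  t=7,i=3
  [26] ##.#. => #  t=0,i=2
  [25] ##..# => .  t=4,i=6
  [24] ##... => #  t=5,i=5
  [23] #.### => #  t=7,i=4
  [22] #.##. => #  t=4,i=4
  [21] #.#.# => .  t=0,i=3
  [20] #.#.. => #  t=0,i=7
  [19] #..## => .  t=0,i=9
  [18] #..#. => .  t=1,i=1
  [17] #...# => .  t=1,i=9
  [16] #.... => .  t=1,i=4
  [15] .#### => #  t=0,i=11
  [14] .###. => #  t=3,i=2
  [13] .##.# => #  t=6,i=8
  [12] .##.. => .  t=4,i=5
  [11] .#.## => #  t=4,i=3
  [10] .#.#. => .  t=0,i=4
  [9] .#..# => .  t=0,i=8
  [8] .#... => .  t=1,i=3
  [7] ..### => .  t=0,i=10
  [6] ..##. => .  t=5,i=3
  [5] ..#.# => #  t=4,i=0
  [4] ..#.. => .  t=1,i=2
  [3] ...## => #  t=3,i=0
  [2] ...#. => #  t=1,i=6
  [1] ....# => .  t=1,i=5
  [0] ..... => #  t=2,i=1
  bits 10000101110100001110100000101101 = 2245060653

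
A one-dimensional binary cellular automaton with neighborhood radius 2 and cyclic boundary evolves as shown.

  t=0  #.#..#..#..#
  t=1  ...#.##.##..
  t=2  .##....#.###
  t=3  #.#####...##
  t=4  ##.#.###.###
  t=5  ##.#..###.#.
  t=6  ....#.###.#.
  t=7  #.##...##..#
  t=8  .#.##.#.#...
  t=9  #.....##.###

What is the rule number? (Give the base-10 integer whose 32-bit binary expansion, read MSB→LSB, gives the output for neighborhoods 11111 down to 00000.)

  #####|.  b31=0 t=3,i=4
  ####.|#  b30=1 t=3,i=5
  ###.#|#  b29=1 t=2,i=11
  ###..|#  b28=1 t=3,i=6
  ##.##|#  b27=1 t=1,i=7
  ##.#.|.  b26=0 t=0,i=1
  ##..#|.  b25=0 t=7,i=9
  ##...|#  b24=1 t=1,i=10
  #.###|.  b23=0 t=2,i=9
  #.##.|.  b22=0 t=1,i=5
  #.#.#|#  b21=1 t=4,i=3
  #.#..|.  b20=0 t=0,i=2
  #..##|.  b19=0 t=0,i=10
  #..#.|.  b18=0 t=0,i=4
  #...#|.  b17=0 t=3,i=8
  #....|#  b16=1 t=1,i=11
  .####|#  b15=1 t=3,i=3
  .###.|#  b14=1 t=2,i=10
  .##.#|.  b13=0 t=0,i=0
  .##..|#  b12=1 t=1,i=9
  .#.##|.  b11=0 t=1,i=4
  .#.#.|#  b10=1 t=8,i=7
  .#..#|#  b9=1 t=0,i=3
  .#...|#  b8=1 t=6,i=11
  ..###|#  b7=1 t=3,i=10
  ..##.|.  b6=0 t=0,i=11
  ..#.#|.  b5=0 t=1,i=3
  ..#..|#  b4=1 t=0,i=5
  ...##|#  b3=1 t=3,i=9
  ...#.|#  b2=1 t=1,i=2
  ....#|#  b1=1 t=1,i=1
  .....|.  b0=0 t=1,i=0
  bits 01111001001000011101011110011110 = 2032261022

2032261022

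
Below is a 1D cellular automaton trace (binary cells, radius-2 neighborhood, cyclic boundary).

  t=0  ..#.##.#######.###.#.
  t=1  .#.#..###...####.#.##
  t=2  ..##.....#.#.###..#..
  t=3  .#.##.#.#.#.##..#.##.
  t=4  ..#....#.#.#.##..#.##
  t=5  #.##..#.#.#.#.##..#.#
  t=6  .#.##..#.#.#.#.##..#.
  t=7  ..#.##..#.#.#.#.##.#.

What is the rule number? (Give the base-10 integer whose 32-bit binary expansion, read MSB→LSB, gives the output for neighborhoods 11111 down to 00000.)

  ##### -> .   bit 31 = 0  t=0,i=9
  ####. -> #   bit 30 = 1  t=0,i=12
  ###.# -> #   bit 29 = 1  t=0,i=13
  ###.. -> .   bit 28 = 0  t=1,i=8
  ##.## -> #   bit 27 = 1  t=0,i=6
  ##.#. -> .   bit 26 = 0  t=0,i=18
  ##..# -> #   bit 25 = 1  t=2,i=16
  ##... -> #   bit 24 = 1  t=1,i=9
  #.### -> #   bit 23 = 1  t=0,i=7
  #.##. -> .   bit 22 = 0  t=0,i=4
  #.#.# -> .   bit 21 = 0  t=1,i=1
  #.#.. -> #   bit 20 = 1  t=0,i=19
  #..## -> .   bit 19 = 0  t=1,i=5
  #..#. -> .   bit 18 = 0  t=2,i=17
  #...# -> .   bit 17 = 0  t=0,i=0
  #.... -> .   bit 16 = 0  t=2,i=5
  .#### -> #   bit 15 = 1  t=0,i=8
  .###. -> .   bit 14 = 0  t=0,i=16
  .##.# -> .   bit 13 = 0  t=0,i=5
  .##.. -> #   bit 12 = 1  t=2,i=3
  .#.## -> #   bit 11 = 1  t=0,i=3
  .#.#. -> #   bit 10 = 1  t=1,i=2
  .#..# -> .   bit 9 = 0  t=1,i=4
  .#... -> #   bit 8 = 1  t=0,i=20
  ..### -> .   bit 7 = 0  t=1,i=6
  ..##. -> .   bit 6 = 0  t=2,i=2
  ..#.# -> .   bit 5 = 0  t=0,i=2
  ..#.. -> #   bit 4 = 1  t=2,i=18
  ...## -> #   bit 3 = 1  t=1,i=11
  ...#. -> #   bit 2 = 1  t=0,i=1
  ....# -> .   bit 1 = 0  t=2,i=0
  ..... -> #   bit 0 = 1  t=2,i=6
  bits 01101011100100001001110100011101 = 1804639517

1804639517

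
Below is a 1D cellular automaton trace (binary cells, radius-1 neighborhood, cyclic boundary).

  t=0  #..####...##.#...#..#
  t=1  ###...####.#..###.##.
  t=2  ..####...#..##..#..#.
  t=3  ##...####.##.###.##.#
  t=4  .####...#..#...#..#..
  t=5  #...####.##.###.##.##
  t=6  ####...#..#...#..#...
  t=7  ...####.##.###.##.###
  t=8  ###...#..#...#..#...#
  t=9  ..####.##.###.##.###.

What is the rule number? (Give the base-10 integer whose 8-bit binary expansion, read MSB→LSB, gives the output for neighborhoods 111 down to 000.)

83

  nb ###: next=.  (t=0,i=4, bit7=0)
  nb ##.: next=#  (t=0,i=0, bit6=1)
  nb #.#: next=.  (t=0,i=12, bit5=0)
  nb #..: next=#  (t=0,i=1, bit4=1)
  nb .##: next=.  (t=0,i=3, bit3=0)
  nb .#.: next=.  (t=0,i=13, bit2=0)
  nb ..#: next=#  (t=0,i=2, bit1=1)
  nb ...: next=#  (t=0,i=8, bit0=1)
  bits 01010011 = 83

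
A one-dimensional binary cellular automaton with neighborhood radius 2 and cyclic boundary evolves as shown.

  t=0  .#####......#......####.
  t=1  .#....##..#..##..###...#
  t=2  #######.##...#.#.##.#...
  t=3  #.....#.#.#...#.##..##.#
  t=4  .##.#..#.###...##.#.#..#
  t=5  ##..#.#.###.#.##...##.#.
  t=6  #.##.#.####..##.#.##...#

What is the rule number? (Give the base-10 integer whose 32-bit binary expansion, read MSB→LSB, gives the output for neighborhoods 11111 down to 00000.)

  ##### -> .   bit 31 = 0  t=0,i=3
  ####. -> .   bit 30 = 0  t=0,i=4
  ###.# -> #   bit 29 = 1  t=2,i=6
  ###.. -> .   bit 28 = 0  t=0,i=5
  ##.## -> .   bit 27 = 0  t=2,i=7
  ##.#. -> .   bit 26 = 0  t=2,i=19
  ##..# -> #   bit 25 = 1  t=0,i=23
  ##... -> #   bit 24 = 1  t=0,i=6
  #.### -> #   bit 23 = 1  t=4,i=9
  #.##. -> #   bit 22 = 1  t=2,i=8
  #.#.# -> .   bit 21 = 0  t=2,i=15
  #.#.. -> #   bit 20 = 1  t=1,i=1
  #..## -> .   bit 19 = 0  t=0,i=0
  #..#. -> #   bit 18 = 1  t=1,i=9
  #...# -> .   bit 17 = 0  t=1,i=21
  #.... -> #   bit 16 = 1  t=0,i=7
  .#### -> .   bit 15 = 0  t=0,i=2
  .###. -> #   bit 14 = 1  t=1,i=18
  .##.# -> .   bit 13 = 0  t=2,i=18
  .##.. -> .   bit 12 = 0  t=1,i=7
  .#.## -> #   bit 11 = 1  t=2,i=16
  .#.#. -> #   bit 10 = 1  t=1,i=0
  .#..# -> .   bit 9 = 0  t=1,i=11
  .#... -> #   bit 8 = 1  t=0,i=13
  ..### -> #   bit 7 = 1  t=0,i=1
  ..##. -> #   bit 6 = 1  t=1,i=6
  ..#.# -> .   bit 5 = 0  t=1,i=23
  ..#.. -> .   bit 4 = 0  t=0,i=12
  ...## -> #   bit 3 = 1  t=0,i=18
  ...#. -> .   bit 2 = 0  t=0,i=11
  ....# -> #   bit 1 = 1  t=0,i=10
  ..... -> .   bit 0 = 0  t=0,i=8
  bits 00100011110101010100110111001010 = 601181642

601181642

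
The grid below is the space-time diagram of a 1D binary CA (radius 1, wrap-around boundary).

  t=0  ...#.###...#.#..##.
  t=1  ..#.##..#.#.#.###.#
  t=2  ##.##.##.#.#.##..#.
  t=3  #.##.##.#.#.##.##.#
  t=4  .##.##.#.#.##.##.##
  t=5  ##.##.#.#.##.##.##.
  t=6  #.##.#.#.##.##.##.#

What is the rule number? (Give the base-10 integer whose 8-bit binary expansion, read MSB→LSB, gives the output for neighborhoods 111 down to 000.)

58

  [7] ### => .  t=0,i=6
  [6] ##. => .  t=0,i=7
  [5] #.# => #  t=0,i=4
  [4] #.. => #  t=0,i=8
  [3] .## => #  t=0,i=5
  [2] .#. => .  t=0,i=3
  [1] ..# => #  t=0,i=2
  [0] ... => .  t=0,i=0
  bits 00111010 = 58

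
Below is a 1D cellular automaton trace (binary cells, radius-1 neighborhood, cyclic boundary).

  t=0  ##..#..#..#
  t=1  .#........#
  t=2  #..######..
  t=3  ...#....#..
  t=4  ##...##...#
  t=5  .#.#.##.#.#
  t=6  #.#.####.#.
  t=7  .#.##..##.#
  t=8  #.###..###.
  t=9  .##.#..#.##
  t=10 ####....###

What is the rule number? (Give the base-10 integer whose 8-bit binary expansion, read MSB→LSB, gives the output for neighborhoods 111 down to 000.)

105

  ###|.  b7=0 t=0,i=0
  ##.|#  b6=1 t=0,i=1
  #.#|#  b5=1 t=1,i=0
  #..|.  b4=0 t=0,i=2
  .##|#  b3=1 t=0,i=10
  .#.|.  b2=0 t=0,i=4
  ..#|.  b1=0 t=0,i=3
  ...|#  b0=1 t=1,i=3
  bits 01101001 = 105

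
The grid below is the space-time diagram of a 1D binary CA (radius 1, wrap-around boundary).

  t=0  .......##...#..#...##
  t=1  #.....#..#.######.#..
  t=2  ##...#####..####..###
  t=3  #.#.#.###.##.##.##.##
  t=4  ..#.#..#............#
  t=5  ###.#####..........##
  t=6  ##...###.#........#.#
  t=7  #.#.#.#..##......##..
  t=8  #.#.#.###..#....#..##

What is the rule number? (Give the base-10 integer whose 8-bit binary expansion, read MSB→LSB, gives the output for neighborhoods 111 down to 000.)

150

  nb ###: next=#  (t=1,i=12, bit7=1)
  nb ##.: next=.  (t=0,i=8, bit6=0)
  nb #.#: next=.  (t=1,i=10, bit5=0)
  nb #..: next=#  (t=0,i=0, bit4=1)
  nb .##: next=.  (t=0,i=7, bit3=0)
  nb .#.: next=#  (t=0,i=12, bit2=1)
  nb ..#: next=#  (t=0,i=6, bit1=1)
  nb ...: next=.  (t=0,i=1, bit0=0)
  bits 10010110 = 150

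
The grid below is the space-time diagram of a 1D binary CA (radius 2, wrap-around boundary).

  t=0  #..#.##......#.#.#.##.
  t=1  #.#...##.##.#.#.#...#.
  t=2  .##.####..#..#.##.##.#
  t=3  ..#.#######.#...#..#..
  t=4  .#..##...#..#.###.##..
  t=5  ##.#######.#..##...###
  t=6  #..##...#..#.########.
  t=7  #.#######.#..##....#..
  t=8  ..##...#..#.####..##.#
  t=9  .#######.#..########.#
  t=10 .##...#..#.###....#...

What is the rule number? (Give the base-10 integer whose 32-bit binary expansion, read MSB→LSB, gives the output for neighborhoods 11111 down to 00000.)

  nb #####: next=.  (t=3,i=6, bit31=0)
  nb ####.: next=#  (t=2,i=6, bit30=1)
  nb ###.#: next=.  (t=3,i=10, bit29=0)
  nb ###..: next=#  (t=2,i=7, bit28=1)
  nb ##.##: next=.  (t=1,i=8, bit27=0)
  nb ##.#.: next=.  (t=0,i=21, bit26=0)
  nb ##..#: next=#  (t=2,i=8, bit25=1)
  nb ##...: next=#  (t=0,i=7, bit24=1)
  nb #.###: next=#  (t=2,i=4, bit23=1)
  nb #.##.: next=.  (t=0,i=5, bit22=0)
  nb #.#.#: next=.  (t=0,i=15, bit21=0)
  nb #.#..: next=#  (t=0,i=0, bit20=1)
  nb #..##: next=#  (t=4,i=3, bit19=1)
  nb #..#.: next=#  (t=0,i=2, bit18=1)
  nb #...#: next=#  (t=1,i=4, bit17=1)
  nb #....: next=.  (t=0,i=8, bit16=0)
  nb .####: next=#  (t=2,i=5, bit15=1)
  nb .###.: next=#  (t=4,i=15, bit14=1)
  nb .##.#: next=#  (t=0,i=20, bit13=1)
  nb .##..: next=#  (t=0,i=6, bit12=1)
  nb .#.##: next=.  (t=0,i=4, bit11=0)
  nb .#.#.: next=#  (t=0,i=14, bit10=1)
  nb .#..#: next=.  (t=0,i=1, bit9=0)
  nb .#...: next=.  (t=1,i=3, bit8=0)
  nb ..###: next=#  (t=5,i=19, bit7=1)
  nb ..##.: next=#  (t=1,i=6, bit6=1)
  nb ..#.#: next=.  (t=0,i=3, bit5=0)
  nb ..#..: next=#  (t=2,i=10, bit4=1)
  nb ...##: next=#  (t=1,i=5, bit3=1)
  nb ...#.: next=#  (t=0,i=12, bit2=1)
  nb ....#: next=.  (t=0,i=11, bit1=0)
  nb .....: next=#  (t=0,i=9, bit0=1)
  bits 01010011100111101111010011011101 = 1402926301

1402926301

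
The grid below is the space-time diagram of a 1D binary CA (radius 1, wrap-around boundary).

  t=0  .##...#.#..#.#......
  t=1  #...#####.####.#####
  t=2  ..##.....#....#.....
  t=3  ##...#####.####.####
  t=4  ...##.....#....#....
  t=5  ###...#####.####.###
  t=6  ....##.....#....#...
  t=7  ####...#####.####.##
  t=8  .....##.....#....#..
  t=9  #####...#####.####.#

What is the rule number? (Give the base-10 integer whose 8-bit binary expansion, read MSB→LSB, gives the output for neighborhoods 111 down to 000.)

  ### -> .   bit 7 = 0  t=1,i=5
  ##. -> .   bit 6 = 0  t=0,i=2
  #.# -> #   bit 5 = 1  t=0,i=7
  #.. -> .   bit 4 = 0  t=0,i=3
  .## -> .   bit 3 = 0  t=0,i=1
  .#. -> #   bit 2 = 1  t=0,i=6
  ..# -> #   bit 1 = 1  t=0,i=0
  ... -> #   bit 0 = 1  t=0,i=4
  bits 00100111 = 39

39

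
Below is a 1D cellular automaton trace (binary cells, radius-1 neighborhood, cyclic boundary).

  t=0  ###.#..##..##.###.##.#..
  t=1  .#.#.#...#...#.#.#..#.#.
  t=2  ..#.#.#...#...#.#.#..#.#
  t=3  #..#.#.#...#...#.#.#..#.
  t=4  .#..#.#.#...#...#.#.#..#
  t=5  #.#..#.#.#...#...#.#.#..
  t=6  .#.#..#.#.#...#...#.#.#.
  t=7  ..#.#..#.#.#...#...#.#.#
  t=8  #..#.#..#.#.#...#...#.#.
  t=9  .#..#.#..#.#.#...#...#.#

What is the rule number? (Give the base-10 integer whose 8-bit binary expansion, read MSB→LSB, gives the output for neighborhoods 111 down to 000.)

176

  ###|#  b7=1 t=0,i=1
  ##.|.  b6=0 t=0,i=2
  #.#|#  b5=1 t=0,i=3
  #..|#  b4=1 t=0,i=5
  .##|.  b3=0 t=0,i=0
  .#.|.  b2=0 t=0,i=4
  ..#|.  b1=0 t=0,i=6
  ...|.  b0=0 t=1,i=7
  bits 10110000 = 176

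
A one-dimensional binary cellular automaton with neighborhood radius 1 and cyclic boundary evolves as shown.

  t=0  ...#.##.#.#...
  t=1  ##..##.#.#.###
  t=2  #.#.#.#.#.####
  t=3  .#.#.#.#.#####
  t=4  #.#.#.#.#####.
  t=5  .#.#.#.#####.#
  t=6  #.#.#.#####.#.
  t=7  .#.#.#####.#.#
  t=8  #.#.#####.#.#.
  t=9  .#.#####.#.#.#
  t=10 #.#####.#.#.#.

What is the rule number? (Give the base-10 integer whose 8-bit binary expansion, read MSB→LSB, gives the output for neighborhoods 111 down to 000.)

185

  ### -> #   bit 7 = 1  t=1,i=0
  ##. -> .   bit 6 = 0  t=0,i=6
  #.# -> #   bit 5 = 1  t=0,i=4
  #.. -> #   bit 4 = 1  t=0,i=11
  .## -> #   bit 3 = 1  t=0,i=5
  .#. -> .   bit 2 = 0  t=0,i=3
  ..# -> .   bit 1 = 0  t=0,i=2
  ... -> #   bit 0 = 1  t=0,i=0
  bits 10111001 = 185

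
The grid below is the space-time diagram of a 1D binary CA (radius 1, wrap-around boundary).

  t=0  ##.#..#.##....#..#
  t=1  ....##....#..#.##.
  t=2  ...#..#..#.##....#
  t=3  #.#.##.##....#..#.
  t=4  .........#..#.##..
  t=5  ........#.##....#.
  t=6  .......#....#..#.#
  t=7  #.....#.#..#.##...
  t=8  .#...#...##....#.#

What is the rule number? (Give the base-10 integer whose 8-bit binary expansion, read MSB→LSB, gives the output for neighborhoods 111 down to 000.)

18

  ###|.  b7=0 t=0,i=0
  ##.|.  b6=0 t=0,i=1
  #.#|.  b5=0 t=0,i=2
  #..|#  b4=1 t=0,i=4
  .##|.  b3=0 t=0,i=8
  .#.|.  b2=0 t=0,i=3
  ..#|#  b1=1 t=0,i=5
  ...|.  b0=0 t=0,i=11
  bits 00010010 = 18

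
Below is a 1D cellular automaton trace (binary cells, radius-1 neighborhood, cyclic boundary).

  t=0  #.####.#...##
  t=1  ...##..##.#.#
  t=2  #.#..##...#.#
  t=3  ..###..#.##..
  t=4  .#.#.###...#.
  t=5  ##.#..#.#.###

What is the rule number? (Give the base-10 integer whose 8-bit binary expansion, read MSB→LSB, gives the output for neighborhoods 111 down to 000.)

150

  ###|#  b7=1 t=0,i=3
  ##.|.  b6=0 t=0,i=0
  #.#|.  b5=0 t=0,i=1
  #..|#  b4=1 t=0,i=8
  .##|.  b3=0 t=0,i=2
  .#.|#  b2=1 t=0,i=7
  ..#|#  b1=1 t=0,i=10
  ...|.  b0=0 t=0,i=9
  bits 10010110 = 150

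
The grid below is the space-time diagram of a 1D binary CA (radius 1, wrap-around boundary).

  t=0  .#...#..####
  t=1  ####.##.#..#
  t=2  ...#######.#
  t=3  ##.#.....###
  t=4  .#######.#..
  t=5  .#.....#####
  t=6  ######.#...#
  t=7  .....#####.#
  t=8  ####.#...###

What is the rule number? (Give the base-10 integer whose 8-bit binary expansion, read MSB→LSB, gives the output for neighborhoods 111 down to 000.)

125

  [7] ### => .  t=0,i=9
  [6] ##. => #  t=0,i=11
  [5] #.# => #  t=0,i=0
  [4] #.. => #  t=0,i=2
  [3] .## => #  t=0,i=8
  [2] .#. => #  t=0,i=1
  [1] ..# => .  t=0,i=4
  [0] ... => #  t=0,i=3
  bits 01111101 = 125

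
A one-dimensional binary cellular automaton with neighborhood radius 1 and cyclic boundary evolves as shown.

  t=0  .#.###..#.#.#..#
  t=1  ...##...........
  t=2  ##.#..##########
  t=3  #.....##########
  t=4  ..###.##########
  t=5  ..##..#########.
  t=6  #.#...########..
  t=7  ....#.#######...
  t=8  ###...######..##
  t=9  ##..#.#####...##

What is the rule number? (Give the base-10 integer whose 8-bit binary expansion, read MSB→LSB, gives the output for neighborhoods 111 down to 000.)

  ### -> #   bit 7 = 1  t=0,i=4
  ##. -> .   bit 6 = 0  t=0,i=5
  #.# -> .   bit 5 = 0  t=0,i=0
  #.. -> .   bit 4 = 0  t=0,i=6
  .## -> #   bit 3 = 1  t=0,i=3
  .#. -> .   bit 2 = 0  t=0,i=1
  ..# -> .   bit 1 = 0  t=0,i=7
  ... -> #   bit 0 = 1  t=1,i=0
  bits 10001001 = 137

137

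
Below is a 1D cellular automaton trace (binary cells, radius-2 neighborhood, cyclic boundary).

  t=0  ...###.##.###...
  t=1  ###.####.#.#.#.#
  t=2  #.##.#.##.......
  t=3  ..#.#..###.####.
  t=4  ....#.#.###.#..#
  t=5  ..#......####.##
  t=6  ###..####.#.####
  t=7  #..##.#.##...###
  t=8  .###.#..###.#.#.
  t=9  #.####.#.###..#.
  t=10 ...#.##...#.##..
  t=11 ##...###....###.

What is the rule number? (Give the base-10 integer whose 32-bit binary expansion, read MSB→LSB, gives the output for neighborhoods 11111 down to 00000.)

  nb #####: next=#  (t=6,i=0, bit31=1)
  nb ####.: next=.  (t=1,i=1, bit30=0)
  nb ###.#: next=#  (t=0,i=5, bit29=1)
  nb ###..: next=.  (t=0,i=12, bit28=0)
  nb ##.##: next=#  (t=0,i=6, bit27=1)
  nb ##.#.: next=#  (t=1,i=8, bit26=1)
  nb ##..#: next=#  (t=5,i=0, bit25=1)
  nb ##...: next=#  (t=0,i=13, bit24=1)
  nb #.###: next=.  (t=0,i=10, bit23=0)
  nb #.##.: next=#  (t=0,i=7, bit22=1)
  nb #.#.#: next=.  (t=1,i=9, bit21=0)
  nb #.#..: next=#  (t=3,i=4, bit20=1)
  nb #..##: next=#  (t=3,i=6, bit19=1)
  nb #..#.: next=#  (t=4,i=14, bit18=1)
  nb #...#: next=.  (t=3,i=0, bit17=0)
  nb #....: next=.  (t=0,i=14, bit16=0)
  nb .####: next=#  (t=1,i=0, bit15=1)
  nb .###.: next=#  (t=0,i=4, bit14=1)
  nb .##.#: next=.  (t=0,i=8, bit13=0)
  nb .##..: next=#  (t=2,i=8, bit12=1)
  nb .#.##: next=.  (t=1,i=14, bit11=0)
  nb .#.#.: next=.  (t=1,i=10, bit10=0)
  nb .#..#: next=.  (t=3,i=5, bit9=0)
  nb .#...: next=.  (t=4,i=0, bit8=0)
  nb ..###: next=.  (t=0,i=3, bit7=0)
  nb ..##.: next=#  (t=7,i=3, bit6=1)
  nb ..#.#: next=.  (t=2,i=0, bit5=0)
  nb ..#..: next=#  (t=4,i=15, bit4=1)
  nb ...##: next=#  (t=0,i=2, bit3=1)
  nb ...#.: next=.  (t=2,i=15, bit2=0)
  nb ....#: next=#  (t=0,i=1, bit1=1)
  nb .....: next=#  (t=0,i=0, bit0=1)
  bits 10101111010111001101000001011011 = 2942095451

2942095451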